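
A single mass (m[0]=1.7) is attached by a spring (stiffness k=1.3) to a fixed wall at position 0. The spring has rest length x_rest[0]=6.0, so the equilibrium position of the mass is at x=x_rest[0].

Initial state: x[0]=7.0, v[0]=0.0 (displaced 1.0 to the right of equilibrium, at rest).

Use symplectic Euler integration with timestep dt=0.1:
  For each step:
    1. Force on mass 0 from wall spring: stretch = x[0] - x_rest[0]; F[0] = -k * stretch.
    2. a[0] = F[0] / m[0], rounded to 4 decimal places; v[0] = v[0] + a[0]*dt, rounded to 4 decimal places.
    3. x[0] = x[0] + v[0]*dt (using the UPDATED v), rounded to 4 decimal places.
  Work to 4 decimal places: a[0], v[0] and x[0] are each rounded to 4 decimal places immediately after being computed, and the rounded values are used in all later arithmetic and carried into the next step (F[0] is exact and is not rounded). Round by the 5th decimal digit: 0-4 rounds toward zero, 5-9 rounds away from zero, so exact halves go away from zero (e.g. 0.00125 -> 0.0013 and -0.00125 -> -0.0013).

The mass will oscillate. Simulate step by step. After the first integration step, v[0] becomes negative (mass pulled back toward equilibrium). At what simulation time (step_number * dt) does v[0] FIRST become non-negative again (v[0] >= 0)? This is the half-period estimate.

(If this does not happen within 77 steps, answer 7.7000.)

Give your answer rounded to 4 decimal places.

Step 0: x=[7.0000] v=[0.0000]
Step 1: x=[6.9924] v=[-0.0765]
Step 2: x=[6.9772] v=[-0.1524]
Step 3: x=[6.9545] v=[-0.2271]
Step 4: x=[6.9245] v=[-0.3001]
Step 5: x=[6.8874] v=[-0.3708]
Step 6: x=[6.8435] v=[-0.4387]
Step 7: x=[6.7932] v=[-0.5032]
Step 8: x=[6.7368] v=[-0.5639]
Step 9: x=[6.6748] v=[-0.6202]
Step 10: x=[6.6076] v=[-0.6718]
Step 11: x=[6.5358] v=[-0.7183]
Step 12: x=[6.4599] v=[-0.7593]
Step 13: x=[6.3805] v=[-0.7945]
Step 14: x=[6.2981] v=[-0.8236]
Step 15: x=[6.2135] v=[-0.8464]
Step 16: x=[6.1272] v=[-0.8627]
Step 17: x=[6.0400] v=[-0.8724]
Step 18: x=[5.9525] v=[-0.8755]
Step 19: x=[5.8653] v=[-0.8719]
Step 20: x=[5.7791] v=[-0.8616]
Step 21: x=[5.6946] v=[-0.8447]
Step 22: x=[5.6125] v=[-0.8214]
Step 23: x=[5.5333] v=[-0.7918]
Step 24: x=[5.4577] v=[-0.7561]
Step 25: x=[5.3862] v=[-0.7146]
Step 26: x=[5.3194] v=[-0.6677]
Step 27: x=[5.2578] v=[-0.6157]
Step 28: x=[5.2019] v=[-0.5589]
Step 29: x=[5.1521] v=[-0.4979]
Step 30: x=[5.1088] v=[-0.4331]
Step 31: x=[5.0723] v=[-0.3650]
Step 32: x=[5.0429] v=[-0.2941]
Step 33: x=[5.0208] v=[-0.2209]
Step 34: x=[5.0062] v=[-0.1460]
Step 35: x=[4.9992] v=[-0.0700]
Step 36: x=[4.9999] v=[0.0065]
First v>=0 after going negative at step 36, time=3.6000

Answer: 3.6000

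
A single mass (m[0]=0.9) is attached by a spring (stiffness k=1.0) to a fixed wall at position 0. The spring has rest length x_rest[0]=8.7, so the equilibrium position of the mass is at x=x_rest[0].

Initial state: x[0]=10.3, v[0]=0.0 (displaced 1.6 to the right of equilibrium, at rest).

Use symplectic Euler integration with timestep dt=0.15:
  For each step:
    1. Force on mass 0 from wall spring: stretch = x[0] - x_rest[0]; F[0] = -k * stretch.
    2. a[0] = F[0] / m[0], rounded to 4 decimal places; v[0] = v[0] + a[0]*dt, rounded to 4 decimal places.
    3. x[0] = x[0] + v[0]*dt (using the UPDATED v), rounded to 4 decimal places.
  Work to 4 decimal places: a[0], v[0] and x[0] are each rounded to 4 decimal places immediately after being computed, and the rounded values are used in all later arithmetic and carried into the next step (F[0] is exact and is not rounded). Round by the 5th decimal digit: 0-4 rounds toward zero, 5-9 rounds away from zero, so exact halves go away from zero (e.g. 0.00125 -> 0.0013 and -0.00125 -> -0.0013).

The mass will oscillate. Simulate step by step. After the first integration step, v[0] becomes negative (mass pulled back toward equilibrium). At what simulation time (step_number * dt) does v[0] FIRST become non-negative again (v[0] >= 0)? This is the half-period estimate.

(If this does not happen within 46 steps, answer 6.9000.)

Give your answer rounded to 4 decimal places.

Answer: 3.0000

Derivation:
Step 0: x=[10.3000] v=[0.0000]
Step 1: x=[10.2600] v=[-0.2667]
Step 2: x=[10.1810] v=[-0.5267]
Step 3: x=[10.0650] v=[-0.7735]
Step 4: x=[9.9149] v=[-1.0010]
Step 5: x=[9.7344] v=[-1.2035]
Step 6: x=[9.5280] v=[-1.3759]
Step 7: x=[9.3009] v=[-1.5139]
Step 8: x=[9.0588] v=[-1.6141]
Step 9: x=[8.8077] v=[-1.6739]
Step 10: x=[8.5539] v=[-1.6919]
Step 11: x=[8.3038] v=[-1.6676]
Step 12: x=[8.0636] v=[-1.6016]
Step 13: x=[7.8393] v=[-1.4955]
Step 14: x=[7.6365] v=[-1.3521]
Step 15: x=[7.4603] v=[-1.1748]
Step 16: x=[7.3151] v=[-0.9682]
Step 17: x=[7.2045] v=[-0.7374]
Step 18: x=[7.1313] v=[-0.4881]
Step 19: x=[7.0973] v=[-0.2267]
Step 20: x=[7.1034] v=[0.0404]
First v>=0 after going negative at step 20, time=3.0000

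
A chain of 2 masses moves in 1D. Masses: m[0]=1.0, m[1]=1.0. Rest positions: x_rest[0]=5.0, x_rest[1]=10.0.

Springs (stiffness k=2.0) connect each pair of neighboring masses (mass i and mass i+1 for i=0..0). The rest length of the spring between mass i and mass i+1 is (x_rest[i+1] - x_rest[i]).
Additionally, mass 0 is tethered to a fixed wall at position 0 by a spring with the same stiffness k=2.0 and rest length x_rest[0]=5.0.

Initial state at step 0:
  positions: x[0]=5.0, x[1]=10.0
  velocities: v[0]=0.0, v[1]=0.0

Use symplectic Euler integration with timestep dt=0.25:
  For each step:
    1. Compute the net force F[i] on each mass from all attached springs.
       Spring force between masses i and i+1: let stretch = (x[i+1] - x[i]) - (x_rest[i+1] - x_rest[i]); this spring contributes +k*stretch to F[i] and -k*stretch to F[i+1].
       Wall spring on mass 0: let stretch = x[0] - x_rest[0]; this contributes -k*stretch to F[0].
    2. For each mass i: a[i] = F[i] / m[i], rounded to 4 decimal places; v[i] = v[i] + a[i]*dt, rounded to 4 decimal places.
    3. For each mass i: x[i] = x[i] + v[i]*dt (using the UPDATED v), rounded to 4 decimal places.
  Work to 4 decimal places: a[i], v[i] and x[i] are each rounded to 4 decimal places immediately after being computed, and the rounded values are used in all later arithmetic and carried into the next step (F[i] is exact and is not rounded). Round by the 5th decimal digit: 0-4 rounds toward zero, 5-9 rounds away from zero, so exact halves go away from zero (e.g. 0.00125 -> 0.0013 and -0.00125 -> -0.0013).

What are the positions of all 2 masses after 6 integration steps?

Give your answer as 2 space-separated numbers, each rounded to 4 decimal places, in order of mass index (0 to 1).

Answer: 5.0000 10.0000

Derivation:
Step 0: x=[5.0000 10.0000] v=[0.0000 0.0000]
Step 1: x=[5.0000 10.0000] v=[0.0000 0.0000]
Step 2: x=[5.0000 10.0000] v=[0.0000 0.0000]
Step 3: x=[5.0000 10.0000] v=[0.0000 0.0000]
Step 4: x=[5.0000 10.0000] v=[0.0000 0.0000]
Step 5: x=[5.0000 10.0000] v=[0.0000 0.0000]
Step 6: x=[5.0000 10.0000] v=[0.0000 0.0000]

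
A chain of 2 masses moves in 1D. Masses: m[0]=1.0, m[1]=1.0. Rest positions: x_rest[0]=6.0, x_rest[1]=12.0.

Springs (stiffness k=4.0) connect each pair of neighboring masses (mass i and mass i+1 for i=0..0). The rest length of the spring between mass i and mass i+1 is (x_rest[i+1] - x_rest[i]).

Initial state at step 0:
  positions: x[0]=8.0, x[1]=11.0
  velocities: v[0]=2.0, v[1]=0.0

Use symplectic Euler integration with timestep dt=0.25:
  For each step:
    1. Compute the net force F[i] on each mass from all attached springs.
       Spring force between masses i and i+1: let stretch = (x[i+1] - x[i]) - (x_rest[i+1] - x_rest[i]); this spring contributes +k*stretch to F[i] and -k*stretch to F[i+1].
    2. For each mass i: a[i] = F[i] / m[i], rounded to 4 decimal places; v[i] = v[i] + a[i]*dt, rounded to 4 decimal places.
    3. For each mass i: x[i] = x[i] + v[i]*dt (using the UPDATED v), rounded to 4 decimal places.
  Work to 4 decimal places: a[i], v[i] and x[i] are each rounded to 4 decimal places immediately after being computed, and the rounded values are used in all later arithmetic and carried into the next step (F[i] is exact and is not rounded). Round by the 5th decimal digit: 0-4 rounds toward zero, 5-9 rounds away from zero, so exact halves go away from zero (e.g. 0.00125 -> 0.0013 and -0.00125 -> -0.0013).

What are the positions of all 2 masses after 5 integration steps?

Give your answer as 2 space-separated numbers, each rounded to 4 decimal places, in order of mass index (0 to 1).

Answer: 6.5000 15.0000

Derivation:
Step 0: x=[8.0000 11.0000] v=[2.0000 0.0000]
Step 1: x=[7.7500 11.7500] v=[-1.0000 3.0000]
Step 2: x=[7.0000 13.0000] v=[-3.0000 5.0000]
Step 3: x=[6.2500 14.2500] v=[-3.0000 5.0000]
Step 4: x=[6.0000 15.0000] v=[-1.0000 3.0000]
Step 5: x=[6.5000 15.0000] v=[2.0000 0.0000]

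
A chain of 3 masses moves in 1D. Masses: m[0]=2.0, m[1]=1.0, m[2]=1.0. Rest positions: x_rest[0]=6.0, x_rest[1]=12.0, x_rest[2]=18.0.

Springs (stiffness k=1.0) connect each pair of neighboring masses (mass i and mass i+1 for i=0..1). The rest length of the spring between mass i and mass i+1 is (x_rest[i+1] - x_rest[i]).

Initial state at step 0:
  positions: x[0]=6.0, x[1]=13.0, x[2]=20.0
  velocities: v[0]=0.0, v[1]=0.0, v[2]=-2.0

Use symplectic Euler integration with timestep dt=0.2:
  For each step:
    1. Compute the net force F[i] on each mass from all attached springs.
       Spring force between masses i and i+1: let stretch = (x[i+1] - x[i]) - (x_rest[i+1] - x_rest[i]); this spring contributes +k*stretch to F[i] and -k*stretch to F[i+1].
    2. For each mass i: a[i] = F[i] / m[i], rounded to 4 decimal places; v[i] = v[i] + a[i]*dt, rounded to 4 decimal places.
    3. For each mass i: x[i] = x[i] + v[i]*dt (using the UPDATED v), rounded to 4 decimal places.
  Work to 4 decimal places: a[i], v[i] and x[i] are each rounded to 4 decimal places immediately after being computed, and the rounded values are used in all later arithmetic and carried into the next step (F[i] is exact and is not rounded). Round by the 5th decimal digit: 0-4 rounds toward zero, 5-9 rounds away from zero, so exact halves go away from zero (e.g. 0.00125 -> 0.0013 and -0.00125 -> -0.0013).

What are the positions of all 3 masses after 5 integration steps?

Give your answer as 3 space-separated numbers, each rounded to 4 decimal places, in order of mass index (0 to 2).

Answer: 6.2795 12.6937 17.7475

Derivation:
Step 0: x=[6.0000 13.0000 20.0000] v=[0.0000 0.0000 -2.0000]
Step 1: x=[6.0200 13.0000 19.5600] v=[0.1000 0.0000 -2.2000]
Step 2: x=[6.0596 12.9832 19.0976] v=[0.1980 -0.0840 -2.3120]
Step 3: x=[6.1177 12.9340 18.6306] v=[0.2904 -0.2458 -2.3349]
Step 4: x=[6.1921 12.8401 18.1758] v=[0.3720 -0.4697 -2.2742]
Step 5: x=[6.2795 12.6937 17.7475] v=[0.4368 -0.7322 -2.1413]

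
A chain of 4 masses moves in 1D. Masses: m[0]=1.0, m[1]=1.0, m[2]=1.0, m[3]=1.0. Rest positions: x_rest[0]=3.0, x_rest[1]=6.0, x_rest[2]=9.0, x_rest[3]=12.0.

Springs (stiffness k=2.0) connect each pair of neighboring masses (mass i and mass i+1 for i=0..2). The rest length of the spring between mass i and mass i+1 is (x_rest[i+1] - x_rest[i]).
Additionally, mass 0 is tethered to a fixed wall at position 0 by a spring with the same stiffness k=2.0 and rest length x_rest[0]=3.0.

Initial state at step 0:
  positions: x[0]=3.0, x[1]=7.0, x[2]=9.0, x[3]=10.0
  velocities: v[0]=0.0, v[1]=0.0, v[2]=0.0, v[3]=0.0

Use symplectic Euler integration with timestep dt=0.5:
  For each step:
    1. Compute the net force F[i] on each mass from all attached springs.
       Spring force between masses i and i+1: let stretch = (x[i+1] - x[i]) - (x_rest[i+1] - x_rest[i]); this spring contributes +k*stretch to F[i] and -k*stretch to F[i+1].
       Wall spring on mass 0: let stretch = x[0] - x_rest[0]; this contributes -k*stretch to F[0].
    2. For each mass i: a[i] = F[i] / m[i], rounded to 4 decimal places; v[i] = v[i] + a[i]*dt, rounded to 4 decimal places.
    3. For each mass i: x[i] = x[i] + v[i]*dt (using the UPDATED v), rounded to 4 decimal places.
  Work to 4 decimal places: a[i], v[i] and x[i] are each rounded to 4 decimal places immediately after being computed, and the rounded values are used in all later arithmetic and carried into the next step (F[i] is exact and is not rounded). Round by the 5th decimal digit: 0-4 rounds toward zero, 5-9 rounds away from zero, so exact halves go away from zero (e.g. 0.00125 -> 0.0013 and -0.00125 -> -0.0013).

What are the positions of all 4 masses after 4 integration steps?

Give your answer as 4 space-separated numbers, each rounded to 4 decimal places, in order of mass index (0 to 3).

Step 0: x=[3.0000 7.0000 9.0000 10.0000] v=[0.0000 0.0000 0.0000 0.0000]
Step 1: x=[3.5000 6.0000 8.5000 11.0000] v=[1.0000 -2.0000 -1.0000 2.0000]
Step 2: x=[3.5000 5.0000 8.0000 12.2500] v=[0.0000 -2.0000 -1.0000 2.5000]
Step 3: x=[2.5000 4.7500 8.1250 12.8750] v=[-2.0000 -0.5000 0.2500 1.2500]
Step 4: x=[1.3750 5.0625 8.9375 12.6250] v=[-2.2500 0.6250 1.6250 -0.5000]

Answer: 1.3750 5.0625 8.9375 12.6250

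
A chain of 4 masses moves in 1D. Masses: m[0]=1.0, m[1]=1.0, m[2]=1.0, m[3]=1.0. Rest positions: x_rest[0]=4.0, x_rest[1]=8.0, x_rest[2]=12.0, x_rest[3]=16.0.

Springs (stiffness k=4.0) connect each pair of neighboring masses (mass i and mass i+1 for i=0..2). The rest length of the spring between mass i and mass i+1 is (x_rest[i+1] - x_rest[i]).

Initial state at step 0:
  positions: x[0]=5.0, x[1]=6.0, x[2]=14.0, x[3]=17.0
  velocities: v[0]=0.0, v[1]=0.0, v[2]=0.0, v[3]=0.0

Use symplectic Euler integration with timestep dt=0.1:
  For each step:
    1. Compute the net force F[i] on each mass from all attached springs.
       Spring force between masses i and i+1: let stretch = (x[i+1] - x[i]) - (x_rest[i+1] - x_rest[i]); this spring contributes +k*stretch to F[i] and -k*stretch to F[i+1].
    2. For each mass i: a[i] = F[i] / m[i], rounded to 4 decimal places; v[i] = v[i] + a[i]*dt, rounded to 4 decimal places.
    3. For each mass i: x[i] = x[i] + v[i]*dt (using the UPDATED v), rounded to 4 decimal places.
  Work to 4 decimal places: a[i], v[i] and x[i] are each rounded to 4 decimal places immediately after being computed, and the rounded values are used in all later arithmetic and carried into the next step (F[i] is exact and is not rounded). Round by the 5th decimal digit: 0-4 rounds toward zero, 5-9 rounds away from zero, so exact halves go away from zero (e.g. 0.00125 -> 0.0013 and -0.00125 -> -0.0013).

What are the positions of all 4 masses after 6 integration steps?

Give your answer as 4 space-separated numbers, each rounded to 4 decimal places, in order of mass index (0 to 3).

Answer: 3.4396 9.7764 11.4969 17.2872

Derivation:
Step 0: x=[5.0000 6.0000 14.0000 17.0000] v=[0.0000 0.0000 0.0000 0.0000]
Step 1: x=[4.8800 6.2800 13.8000 17.0400] v=[-1.2000 2.8000 -2.0000 0.4000]
Step 2: x=[4.6560 6.8048 13.4288 17.1104] v=[-2.2400 5.2480 -3.7120 0.7040]
Step 3: x=[4.3580 7.5086 12.9399 17.1935] v=[-2.9805 7.0381 -4.8890 0.8314]
Step 4: x=[4.0260 8.3036 12.4039 17.2665] v=[-3.3203 7.9504 -5.3601 0.7300]
Step 5: x=[3.7051 9.0916 11.8984 17.3050] v=[-3.2093 7.8795 -5.0552 0.3850]
Step 6: x=[3.4396 9.7764 11.4969 17.2872] v=[-2.6547 6.8476 -4.0153 -0.1776]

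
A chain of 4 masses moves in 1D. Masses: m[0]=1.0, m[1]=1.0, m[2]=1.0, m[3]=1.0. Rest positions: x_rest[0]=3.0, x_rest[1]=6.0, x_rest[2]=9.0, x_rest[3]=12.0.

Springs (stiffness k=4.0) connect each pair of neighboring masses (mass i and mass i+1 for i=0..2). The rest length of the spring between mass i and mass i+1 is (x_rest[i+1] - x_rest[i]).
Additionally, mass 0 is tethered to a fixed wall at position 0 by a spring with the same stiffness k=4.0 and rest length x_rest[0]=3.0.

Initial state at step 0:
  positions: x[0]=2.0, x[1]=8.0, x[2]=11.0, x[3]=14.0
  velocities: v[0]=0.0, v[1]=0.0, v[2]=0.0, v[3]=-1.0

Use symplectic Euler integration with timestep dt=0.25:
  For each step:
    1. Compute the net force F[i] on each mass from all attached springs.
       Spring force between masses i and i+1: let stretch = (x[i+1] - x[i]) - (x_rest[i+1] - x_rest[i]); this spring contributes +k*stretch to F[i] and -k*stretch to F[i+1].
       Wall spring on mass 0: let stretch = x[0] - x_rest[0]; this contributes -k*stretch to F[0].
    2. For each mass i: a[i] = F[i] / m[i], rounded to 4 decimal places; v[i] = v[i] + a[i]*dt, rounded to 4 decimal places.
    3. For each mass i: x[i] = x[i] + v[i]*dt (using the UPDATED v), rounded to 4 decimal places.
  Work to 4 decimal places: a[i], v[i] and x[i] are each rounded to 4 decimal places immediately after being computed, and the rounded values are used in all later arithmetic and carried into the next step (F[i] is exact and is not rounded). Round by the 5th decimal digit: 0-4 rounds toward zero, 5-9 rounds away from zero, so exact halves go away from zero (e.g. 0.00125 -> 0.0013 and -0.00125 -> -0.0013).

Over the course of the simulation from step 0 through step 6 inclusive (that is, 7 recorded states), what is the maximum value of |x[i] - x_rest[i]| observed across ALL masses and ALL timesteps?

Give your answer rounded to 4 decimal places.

Step 0: x=[2.0000 8.0000 11.0000 14.0000] v=[0.0000 0.0000 0.0000 -1.0000]
Step 1: x=[3.0000 7.2500 11.0000 13.7500] v=[4.0000 -3.0000 0.0000 -1.0000]
Step 2: x=[4.3125 6.3750 10.7500 13.5625] v=[5.2500 -3.5000 -1.0000 -0.7500]
Step 3: x=[5.0625 6.0781 10.1094 13.4219] v=[3.0000 -1.1875 -2.5625 -0.5625]
Step 4: x=[4.8008 6.5352 9.2891 13.2032] v=[-1.0469 1.8282 -3.2813 -0.8750]
Step 5: x=[3.7725 7.2471 8.7588 12.7559] v=[-4.1133 2.8477 -2.1211 -1.7891]
Step 6: x=[2.6697 7.4683 8.8499 12.0594] v=[-4.4112 0.8848 0.3643 -2.7862]
Max displacement = 2.0625

Answer: 2.0625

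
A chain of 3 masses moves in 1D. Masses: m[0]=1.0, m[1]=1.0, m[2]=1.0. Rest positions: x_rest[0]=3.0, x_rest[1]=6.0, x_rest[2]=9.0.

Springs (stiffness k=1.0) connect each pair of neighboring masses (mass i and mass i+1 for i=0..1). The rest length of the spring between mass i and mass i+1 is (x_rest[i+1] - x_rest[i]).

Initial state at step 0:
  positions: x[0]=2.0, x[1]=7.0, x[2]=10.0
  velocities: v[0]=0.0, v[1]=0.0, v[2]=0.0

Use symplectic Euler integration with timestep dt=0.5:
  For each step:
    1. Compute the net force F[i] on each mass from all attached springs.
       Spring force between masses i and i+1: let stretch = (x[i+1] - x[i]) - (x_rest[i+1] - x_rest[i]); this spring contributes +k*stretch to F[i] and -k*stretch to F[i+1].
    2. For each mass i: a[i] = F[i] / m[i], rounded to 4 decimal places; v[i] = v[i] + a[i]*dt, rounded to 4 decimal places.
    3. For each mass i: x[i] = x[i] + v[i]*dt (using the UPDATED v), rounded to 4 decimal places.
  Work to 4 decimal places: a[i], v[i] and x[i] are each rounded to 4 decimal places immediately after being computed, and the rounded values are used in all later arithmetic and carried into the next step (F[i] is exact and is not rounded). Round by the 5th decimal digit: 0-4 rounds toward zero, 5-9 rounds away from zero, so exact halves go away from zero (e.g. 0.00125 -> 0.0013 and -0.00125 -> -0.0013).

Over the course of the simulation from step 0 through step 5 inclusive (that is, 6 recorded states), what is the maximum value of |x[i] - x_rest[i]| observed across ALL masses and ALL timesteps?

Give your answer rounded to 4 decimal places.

Answer: 1.2345

Derivation:
Step 0: x=[2.0000 7.0000 10.0000] v=[0.0000 0.0000 0.0000]
Step 1: x=[2.5000 6.5000 10.0000] v=[1.0000 -1.0000 0.0000]
Step 2: x=[3.2500 5.8750 9.8750] v=[1.5000 -1.2500 -0.2500]
Step 3: x=[3.9063 5.5938 9.5000] v=[1.3125 -0.5625 -0.7500]
Step 4: x=[4.2345 5.8673 8.8985] v=[0.6563 0.5469 -1.2031]
Step 5: x=[4.2209 6.4904 8.2892] v=[-0.0273 1.2461 -1.2187]
Max displacement = 1.2345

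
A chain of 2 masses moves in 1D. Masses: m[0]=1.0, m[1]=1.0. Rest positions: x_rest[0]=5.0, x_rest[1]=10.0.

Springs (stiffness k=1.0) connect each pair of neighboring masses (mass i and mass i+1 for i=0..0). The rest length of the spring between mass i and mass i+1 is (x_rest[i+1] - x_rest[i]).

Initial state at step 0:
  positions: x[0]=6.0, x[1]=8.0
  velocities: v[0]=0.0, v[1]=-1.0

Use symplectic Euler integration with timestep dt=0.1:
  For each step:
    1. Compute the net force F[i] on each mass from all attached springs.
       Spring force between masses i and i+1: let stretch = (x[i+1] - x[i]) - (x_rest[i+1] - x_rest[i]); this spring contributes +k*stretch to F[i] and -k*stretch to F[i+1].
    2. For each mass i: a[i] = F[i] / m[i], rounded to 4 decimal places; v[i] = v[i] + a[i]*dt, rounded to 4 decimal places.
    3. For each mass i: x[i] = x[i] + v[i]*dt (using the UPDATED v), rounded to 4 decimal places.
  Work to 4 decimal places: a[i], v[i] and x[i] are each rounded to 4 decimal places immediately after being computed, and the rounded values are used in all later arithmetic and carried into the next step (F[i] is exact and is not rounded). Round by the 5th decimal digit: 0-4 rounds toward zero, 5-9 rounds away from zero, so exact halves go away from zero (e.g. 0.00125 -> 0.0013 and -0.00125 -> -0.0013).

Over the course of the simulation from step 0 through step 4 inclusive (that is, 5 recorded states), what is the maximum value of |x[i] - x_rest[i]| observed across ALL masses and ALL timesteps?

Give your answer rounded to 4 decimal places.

Answer: 2.1190

Derivation:
Step 0: x=[6.0000 8.0000] v=[0.0000 -1.0000]
Step 1: x=[5.9700 7.9300] v=[-0.3000 -0.7000]
Step 2: x=[5.9096 7.8904] v=[-0.6040 -0.3960]
Step 3: x=[5.8190 7.8810] v=[-0.9059 -0.0941]
Step 4: x=[5.6990 7.9010] v=[-1.1997 0.1997]
Max displacement = 2.1190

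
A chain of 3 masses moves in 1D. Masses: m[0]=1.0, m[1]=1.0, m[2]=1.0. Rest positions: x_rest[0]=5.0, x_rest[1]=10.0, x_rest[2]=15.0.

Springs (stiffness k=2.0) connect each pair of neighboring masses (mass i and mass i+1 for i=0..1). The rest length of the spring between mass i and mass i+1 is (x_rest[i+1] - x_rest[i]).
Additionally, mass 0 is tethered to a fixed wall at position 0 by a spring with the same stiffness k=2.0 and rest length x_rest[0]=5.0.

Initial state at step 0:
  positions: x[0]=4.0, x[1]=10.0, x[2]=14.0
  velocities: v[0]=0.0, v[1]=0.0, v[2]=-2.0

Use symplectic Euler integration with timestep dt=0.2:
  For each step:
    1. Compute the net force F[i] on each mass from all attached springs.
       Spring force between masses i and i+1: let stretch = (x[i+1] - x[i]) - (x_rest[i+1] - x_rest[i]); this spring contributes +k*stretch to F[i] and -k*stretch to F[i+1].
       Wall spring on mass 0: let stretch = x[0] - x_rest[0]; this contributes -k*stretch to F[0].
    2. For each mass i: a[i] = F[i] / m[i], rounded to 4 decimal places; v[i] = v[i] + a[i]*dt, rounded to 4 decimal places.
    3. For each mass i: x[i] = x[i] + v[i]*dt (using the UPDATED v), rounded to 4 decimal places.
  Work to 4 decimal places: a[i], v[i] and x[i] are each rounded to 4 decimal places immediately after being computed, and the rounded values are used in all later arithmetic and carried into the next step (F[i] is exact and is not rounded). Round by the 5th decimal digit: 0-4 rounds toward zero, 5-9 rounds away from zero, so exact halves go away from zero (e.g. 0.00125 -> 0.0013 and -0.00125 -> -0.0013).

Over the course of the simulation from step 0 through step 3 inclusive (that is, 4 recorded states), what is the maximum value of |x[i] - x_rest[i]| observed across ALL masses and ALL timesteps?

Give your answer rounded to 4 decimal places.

Answer: 1.6880

Derivation:
Step 0: x=[4.0000 10.0000 14.0000] v=[0.0000 0.0000 -2.0000]
Step 1: x=[4.1600 9.8400 13.6800] v=[0.8000 -0.8000 -1.6000]
Step 2: x=[4.4416 9.5328 13.4528] v=[1.4080 -1.5360 -1.1360]
Step 3: x=[4.7752 9.1319 13.3120] v=[1.6678 -2.0045 -0.7040]
Max displacement = 1.6880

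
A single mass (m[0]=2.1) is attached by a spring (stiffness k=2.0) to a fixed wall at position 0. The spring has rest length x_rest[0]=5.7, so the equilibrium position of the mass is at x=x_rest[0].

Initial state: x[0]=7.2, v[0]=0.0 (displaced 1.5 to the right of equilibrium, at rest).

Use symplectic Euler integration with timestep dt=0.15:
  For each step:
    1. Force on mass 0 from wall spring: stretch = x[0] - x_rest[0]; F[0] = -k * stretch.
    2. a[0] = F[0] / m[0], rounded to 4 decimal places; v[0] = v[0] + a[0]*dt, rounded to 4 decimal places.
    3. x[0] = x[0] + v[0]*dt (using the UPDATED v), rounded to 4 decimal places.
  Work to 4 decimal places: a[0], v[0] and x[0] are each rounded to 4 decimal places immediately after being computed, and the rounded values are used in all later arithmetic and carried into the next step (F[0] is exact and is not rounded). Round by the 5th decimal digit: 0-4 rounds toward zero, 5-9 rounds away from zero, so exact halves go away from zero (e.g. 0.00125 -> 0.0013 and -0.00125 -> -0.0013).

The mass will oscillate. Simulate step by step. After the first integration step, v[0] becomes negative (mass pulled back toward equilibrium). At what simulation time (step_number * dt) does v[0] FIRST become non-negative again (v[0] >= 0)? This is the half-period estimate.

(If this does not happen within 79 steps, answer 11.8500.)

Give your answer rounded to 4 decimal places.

Answer: 3.3000

Derivation:
Step 0: x=[7.2000] v=[0.0000]
Step 1: x=[7.1679] v=[-0.2143]
Step 2: x=[7.1043] v=[-0.4240]
Step 3: x=[7.0106] v=[-0.6246]
Step 4: x=[6.8888] v=[-0.8118]
Step 5: x=[6.7416] v=[-0.9816]
Step 6: x=[6.5720] v=[-1.1304]
Step 7: x=[6.3838] v=[-1.2550]
Step 8: x=[6.1809] v=[-1.3527]
Step 9: x=[5.9677] v=[-1.4214]
Step 10: x=[5.7487] v=[-1.4597]
Step 11: x=[5.5287] v=[-1.4667]
Step 12: x=[5.3124] v=[-1.4422]
Step 13: x=[5.1044] v=[-1.3868]
Step 14: x=[4.9091] v=[-1.3017]
Step 15: x=[4.7308] v=[-1.1887]
Step 16: x=[4.5733] v=[-1.0503]
Step 17: x=[4.4399] v=[-0.8894]
Step 18: x=[4.3335] v=[-0.7094]
Step 19: x=[4.2564] v=[-0.5142]
Step 20: x=[4.2102] v=[-0.3080]
Step 21: x=[4.1959] v=[-0.0952]
Step 22: x=[4.2139] v=[0.1197]
First v>=0 after going negative at step 22, time=3.3000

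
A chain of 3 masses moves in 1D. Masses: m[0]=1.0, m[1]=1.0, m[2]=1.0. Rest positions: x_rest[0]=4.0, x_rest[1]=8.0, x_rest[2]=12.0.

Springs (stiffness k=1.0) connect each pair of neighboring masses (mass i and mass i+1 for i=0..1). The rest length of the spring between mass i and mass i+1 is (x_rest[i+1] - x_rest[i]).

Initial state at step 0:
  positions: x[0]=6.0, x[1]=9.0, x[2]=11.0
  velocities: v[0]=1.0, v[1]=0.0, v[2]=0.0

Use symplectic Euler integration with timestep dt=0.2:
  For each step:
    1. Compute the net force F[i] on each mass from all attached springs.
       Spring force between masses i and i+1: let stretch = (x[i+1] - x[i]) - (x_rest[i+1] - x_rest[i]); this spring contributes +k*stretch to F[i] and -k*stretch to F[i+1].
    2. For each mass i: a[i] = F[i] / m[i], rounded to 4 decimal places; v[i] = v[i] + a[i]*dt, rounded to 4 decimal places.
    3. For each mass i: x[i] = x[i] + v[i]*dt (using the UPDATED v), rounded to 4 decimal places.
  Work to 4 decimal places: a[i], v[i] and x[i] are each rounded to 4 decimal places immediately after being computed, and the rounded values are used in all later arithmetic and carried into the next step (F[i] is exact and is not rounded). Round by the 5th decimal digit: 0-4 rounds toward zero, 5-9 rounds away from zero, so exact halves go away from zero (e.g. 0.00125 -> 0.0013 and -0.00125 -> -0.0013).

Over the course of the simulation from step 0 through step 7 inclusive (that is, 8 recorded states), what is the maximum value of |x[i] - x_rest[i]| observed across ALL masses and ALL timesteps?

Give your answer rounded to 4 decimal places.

Step 0: x=[6.0000 9.0000 11.0000] v=[1.0000 0.0000 0.0000]
Step 1: x=[6.1600 8.9600 11.0800] v=[0.8000 -0.2000 0.4000]
Step 2: x=[6.2720 8.8928 11.2352] v=[0.5600 -0.3360 0.7760]
Step 3: x=[6.3288 8.8145 11.4567] v=[0.2842 -0.3917 1.1075]
Step 4: x=[6.3251 8.7424 11.7325] v=[-0.0187 -0.3604 1.3791]
Step 5: x=[6.2581 8.6932 12.0487] v=[-0.3352 -0.2458 1.5811]
Step 6: x=[6.1285 8.6809 12.3907] v=[-0.6482 -0.0617 1.7100]
Step 7: x=[5.9410 8.7149 12.7443] v=[-0.9377 0.1698 1.7680]
Max displacement = 2.3288

Answer: 2.3288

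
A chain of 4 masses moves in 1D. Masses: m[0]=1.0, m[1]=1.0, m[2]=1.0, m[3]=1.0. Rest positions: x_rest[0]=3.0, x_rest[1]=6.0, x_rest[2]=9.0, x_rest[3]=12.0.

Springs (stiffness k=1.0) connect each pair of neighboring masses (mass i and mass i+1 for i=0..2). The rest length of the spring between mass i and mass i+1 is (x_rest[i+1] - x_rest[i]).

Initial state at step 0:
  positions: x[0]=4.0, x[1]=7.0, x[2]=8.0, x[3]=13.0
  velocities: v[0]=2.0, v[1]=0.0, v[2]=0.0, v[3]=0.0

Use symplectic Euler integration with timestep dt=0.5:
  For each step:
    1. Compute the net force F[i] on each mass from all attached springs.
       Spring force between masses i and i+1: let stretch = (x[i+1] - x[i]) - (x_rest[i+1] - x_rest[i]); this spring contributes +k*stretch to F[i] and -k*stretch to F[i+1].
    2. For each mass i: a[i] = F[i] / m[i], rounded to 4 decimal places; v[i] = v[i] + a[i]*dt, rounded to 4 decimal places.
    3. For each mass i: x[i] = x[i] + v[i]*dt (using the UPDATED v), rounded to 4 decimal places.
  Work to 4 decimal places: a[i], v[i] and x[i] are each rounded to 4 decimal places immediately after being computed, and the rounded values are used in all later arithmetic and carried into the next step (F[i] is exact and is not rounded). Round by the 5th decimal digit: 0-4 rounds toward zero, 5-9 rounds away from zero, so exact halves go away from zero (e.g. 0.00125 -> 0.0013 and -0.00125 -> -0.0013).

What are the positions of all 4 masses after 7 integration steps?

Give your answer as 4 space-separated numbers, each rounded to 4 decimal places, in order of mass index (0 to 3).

Answer: 5.1803 8.8082 10.7077 14.3044

Derivation:
Step 0: x=[4.0000 7.0000 8.0000 13.0000] v=[2.0000 0.0000 0.0000 0.0000]
Step 1: x=[5.0000 6.5000 9.0000 12.5000] v=[2.0000 -1.0000 2.0000 -1.0000]
Step 2: x=[5.6250 6.2500 10.2500 11.8750] v=[1.2500 -0.5000 2.5000 -1.2500]
Step 3: x=[5.6563 6.8438 10.9063 11.5938] v=[0.0625 1.1875 1.3125 -0.5625]
Step 4: x=[5.2344 8.1563 10.7188 11.8907] v=[-0.8438 2.6250 -0.3750 0.5938]
Step 5: x=[4.7930 9.3790 10.1837 12.6447] v=[-0.8829 2.4453 -1.0703 1.5079]
Step 6: x=[4.7481 9.6564 10.0626 13.5334] v=[-0.0899 0.5547 -0.2422 1.7774]
Step 7: x=[5.1803 8.8082 10.7077 14.3044] v=[0.8643 -1.6964 1.2901 1.5420]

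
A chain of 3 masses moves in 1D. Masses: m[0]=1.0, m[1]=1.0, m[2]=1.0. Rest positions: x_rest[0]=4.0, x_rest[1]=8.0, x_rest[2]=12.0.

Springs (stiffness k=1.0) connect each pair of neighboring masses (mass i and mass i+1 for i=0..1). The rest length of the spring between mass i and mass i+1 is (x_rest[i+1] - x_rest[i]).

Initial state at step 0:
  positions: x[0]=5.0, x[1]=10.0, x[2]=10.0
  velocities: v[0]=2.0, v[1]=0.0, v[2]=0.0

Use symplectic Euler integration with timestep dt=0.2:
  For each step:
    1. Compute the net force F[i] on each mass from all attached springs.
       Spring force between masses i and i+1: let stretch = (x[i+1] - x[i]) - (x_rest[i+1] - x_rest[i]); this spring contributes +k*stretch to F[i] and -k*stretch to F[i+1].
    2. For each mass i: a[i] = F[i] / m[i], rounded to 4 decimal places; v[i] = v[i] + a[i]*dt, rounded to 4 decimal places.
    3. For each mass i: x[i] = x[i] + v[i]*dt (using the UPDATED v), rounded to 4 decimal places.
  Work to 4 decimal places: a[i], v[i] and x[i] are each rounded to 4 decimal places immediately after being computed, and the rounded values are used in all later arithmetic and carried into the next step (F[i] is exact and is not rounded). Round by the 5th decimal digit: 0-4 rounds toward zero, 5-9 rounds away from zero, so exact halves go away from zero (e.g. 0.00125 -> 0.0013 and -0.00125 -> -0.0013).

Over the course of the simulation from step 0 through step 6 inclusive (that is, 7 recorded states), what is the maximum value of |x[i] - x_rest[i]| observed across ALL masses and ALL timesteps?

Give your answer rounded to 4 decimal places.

Answer: 3.1807

Derivation:
Step 0: x=[5.0000 10.0000 10.0000] v=[2.0000 0.0000 0.0000]
Step 1: x=[5.4400 9.8000 10.1600] v=[2.2000 -1.0000 0.8000]
Step 2: x=[5.8944 9.4400 10.4656] v=[2.2720 -1.8000 1.5280]
Step 3: x=[6.3306 8.9792 10.8902] v=[2.1811 -2.3040 2.1229]
Step 4: x=[6.7128 8.4889 11.3983] v=[1.9108 -2.4515 2.5407]
Step 5: x=[7.0060 8.0439 11.9501] v=[1.4660 -2.2248 2.7588]
Step 6: x=[7.1807 7.7137 12.5056] v=[0.8736 -1.6511 2.7776]
Max displacement = 3.1807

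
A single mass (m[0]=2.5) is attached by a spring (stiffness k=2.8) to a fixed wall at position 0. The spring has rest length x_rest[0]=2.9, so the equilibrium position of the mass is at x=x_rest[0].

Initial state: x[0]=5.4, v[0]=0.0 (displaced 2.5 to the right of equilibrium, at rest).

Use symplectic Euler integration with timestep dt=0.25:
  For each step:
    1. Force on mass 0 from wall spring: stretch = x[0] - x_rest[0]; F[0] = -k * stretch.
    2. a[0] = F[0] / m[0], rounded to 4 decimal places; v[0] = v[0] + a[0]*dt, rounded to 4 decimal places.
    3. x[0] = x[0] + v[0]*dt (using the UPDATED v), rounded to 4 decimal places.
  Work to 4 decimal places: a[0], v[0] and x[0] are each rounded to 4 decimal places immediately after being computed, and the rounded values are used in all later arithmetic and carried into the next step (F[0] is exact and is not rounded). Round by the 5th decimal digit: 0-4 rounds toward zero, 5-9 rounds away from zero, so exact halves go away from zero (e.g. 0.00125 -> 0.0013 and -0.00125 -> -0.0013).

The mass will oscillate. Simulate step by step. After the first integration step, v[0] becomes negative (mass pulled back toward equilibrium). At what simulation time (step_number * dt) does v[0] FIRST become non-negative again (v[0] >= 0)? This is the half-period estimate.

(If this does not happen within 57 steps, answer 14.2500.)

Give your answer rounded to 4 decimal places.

Answer: 3.0000

Derivation:
Step 0: x=[5.4000] v=[0.0000]
Step 1: x=[5.2250] v=[-0.7000]
Step 2: x=[4.8873] v=[-1.3510]
Step 3: x=[4.4104] v=[-1.9075]
Step 4: x=[3.8278] v=[-2.3304]
Step 5: x=[3.1803] v=[-2.5902]
Step 6: x=[2.5131] v=[-2.6687]
Step 7: x=[1.8730] v=[-2.5604]
Step 8: x=[1.3048] v=[-2.2729]
Step 9: x=[0.8482] v=[-1.8263]
Step 10: x=[0.5353] v=[-1.2518]
Step 11: x=[0.3879] v=[-0.5897]
Step 12: x=[0.4163] v=[0.1137]
First v>=0 after going negative at step 12, time=3.0000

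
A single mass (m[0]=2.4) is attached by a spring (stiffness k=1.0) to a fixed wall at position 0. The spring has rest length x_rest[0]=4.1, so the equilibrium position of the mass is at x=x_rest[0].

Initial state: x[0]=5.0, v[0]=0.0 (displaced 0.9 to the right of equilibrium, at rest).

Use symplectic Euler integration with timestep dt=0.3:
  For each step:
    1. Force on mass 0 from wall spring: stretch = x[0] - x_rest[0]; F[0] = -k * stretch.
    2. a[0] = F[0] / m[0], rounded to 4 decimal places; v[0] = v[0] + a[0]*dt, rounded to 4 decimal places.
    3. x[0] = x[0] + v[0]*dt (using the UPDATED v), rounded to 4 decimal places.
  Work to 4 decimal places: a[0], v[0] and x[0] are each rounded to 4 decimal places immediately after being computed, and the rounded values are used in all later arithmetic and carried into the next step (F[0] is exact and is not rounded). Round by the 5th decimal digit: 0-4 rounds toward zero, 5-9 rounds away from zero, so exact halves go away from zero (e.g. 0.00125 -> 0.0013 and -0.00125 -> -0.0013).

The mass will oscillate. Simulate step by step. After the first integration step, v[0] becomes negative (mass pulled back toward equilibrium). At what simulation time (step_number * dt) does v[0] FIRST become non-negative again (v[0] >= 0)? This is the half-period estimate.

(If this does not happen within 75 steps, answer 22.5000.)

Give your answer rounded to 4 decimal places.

Answer: 5.1000

Derivation:
Step 0: x=[5.0000] v=[0.0000]
Step 1: x=[4.9663] v=[-0.1125]
Step 2: x=[4.9001] v=[-0.2208]
Step 3: x=[4.8039] v=[-0.3208]
Step 4: x=[4.6813] v=[-0.4088]
Step 5: x=[4.5369] v=[-0.4815]
Step 6: x=[4.3761] v=[-0.5361]
Step 7: x=[4.2049] v=[-0.5706]
Step 8: x=[4.0298] v=[-0.5837]
Step 9: x=[3.8573] v=[-0.5749]
Step 10: x=[3.6939] v=[-0.5446]
Step 11: x=[3.5458] v=[-0.4938]
Step 12: x=[3.4185] v=[-0.4245]
Step 13: x=[3.3167] v=[-0.3393]
Step 14: x=[3.2443] v=[-0.2414]
Step 15: x=[3.2040] v=[-0.1345]
Step 16: x=[3.1973] v=[-0.0225]
Step 17: x=[3.2244] v=[0.0903]
First v>=0 after going negative at step 17, time=5.1000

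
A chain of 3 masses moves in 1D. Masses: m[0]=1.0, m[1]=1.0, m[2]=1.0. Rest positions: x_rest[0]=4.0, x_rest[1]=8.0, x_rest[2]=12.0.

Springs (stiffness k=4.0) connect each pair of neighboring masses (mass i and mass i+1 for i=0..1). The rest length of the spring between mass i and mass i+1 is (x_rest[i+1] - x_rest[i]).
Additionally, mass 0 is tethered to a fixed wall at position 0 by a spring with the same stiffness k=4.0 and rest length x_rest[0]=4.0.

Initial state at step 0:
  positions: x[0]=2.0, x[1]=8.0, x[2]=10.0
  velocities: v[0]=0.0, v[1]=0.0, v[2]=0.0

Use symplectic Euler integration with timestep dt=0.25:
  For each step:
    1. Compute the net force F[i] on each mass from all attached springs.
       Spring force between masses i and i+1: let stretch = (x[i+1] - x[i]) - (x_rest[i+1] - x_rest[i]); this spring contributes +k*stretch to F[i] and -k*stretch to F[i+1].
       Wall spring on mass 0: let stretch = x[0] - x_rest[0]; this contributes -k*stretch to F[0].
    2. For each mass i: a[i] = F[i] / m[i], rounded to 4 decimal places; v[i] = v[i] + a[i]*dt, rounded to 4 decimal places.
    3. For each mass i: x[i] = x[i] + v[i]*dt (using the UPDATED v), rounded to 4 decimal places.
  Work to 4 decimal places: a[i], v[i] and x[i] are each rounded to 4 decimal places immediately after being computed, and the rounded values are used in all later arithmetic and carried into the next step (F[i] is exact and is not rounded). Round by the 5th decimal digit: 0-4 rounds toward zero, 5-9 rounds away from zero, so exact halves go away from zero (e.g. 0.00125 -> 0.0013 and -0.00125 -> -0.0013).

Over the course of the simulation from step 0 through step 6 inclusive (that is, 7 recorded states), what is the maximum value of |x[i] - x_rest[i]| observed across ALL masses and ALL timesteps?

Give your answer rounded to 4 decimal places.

Step 0: x=[2.0000 8.0000 10.0000] v=[0.0000 0.0000 0.0000]
Step 1: x=[3.0000 7.0000 10.5000] v=[4.0000 -4.0000 2.0000]
Step 2: x=[4.2500 5.8750 11.1250] v=[5.0000 -4.5000 2.5000]
Step 3: x=[4.8438 5.6563 11.4375] v=[2.3750 -0.8750 1.2500]
Step 4: x=[4.4297 6.6797 11.3047] v=[-1.6563 4.0937 -0.5312]
Step 5: x=[3.4707 8.2969 11.0157] v=[-3.8360 6.4687 -1.1562]
Step 6: x=[2.8506 9.3872 11.0470] v=[-2.4805 4.3613 0.1250]
Max displacement = 2.3437

Answer: 2.3437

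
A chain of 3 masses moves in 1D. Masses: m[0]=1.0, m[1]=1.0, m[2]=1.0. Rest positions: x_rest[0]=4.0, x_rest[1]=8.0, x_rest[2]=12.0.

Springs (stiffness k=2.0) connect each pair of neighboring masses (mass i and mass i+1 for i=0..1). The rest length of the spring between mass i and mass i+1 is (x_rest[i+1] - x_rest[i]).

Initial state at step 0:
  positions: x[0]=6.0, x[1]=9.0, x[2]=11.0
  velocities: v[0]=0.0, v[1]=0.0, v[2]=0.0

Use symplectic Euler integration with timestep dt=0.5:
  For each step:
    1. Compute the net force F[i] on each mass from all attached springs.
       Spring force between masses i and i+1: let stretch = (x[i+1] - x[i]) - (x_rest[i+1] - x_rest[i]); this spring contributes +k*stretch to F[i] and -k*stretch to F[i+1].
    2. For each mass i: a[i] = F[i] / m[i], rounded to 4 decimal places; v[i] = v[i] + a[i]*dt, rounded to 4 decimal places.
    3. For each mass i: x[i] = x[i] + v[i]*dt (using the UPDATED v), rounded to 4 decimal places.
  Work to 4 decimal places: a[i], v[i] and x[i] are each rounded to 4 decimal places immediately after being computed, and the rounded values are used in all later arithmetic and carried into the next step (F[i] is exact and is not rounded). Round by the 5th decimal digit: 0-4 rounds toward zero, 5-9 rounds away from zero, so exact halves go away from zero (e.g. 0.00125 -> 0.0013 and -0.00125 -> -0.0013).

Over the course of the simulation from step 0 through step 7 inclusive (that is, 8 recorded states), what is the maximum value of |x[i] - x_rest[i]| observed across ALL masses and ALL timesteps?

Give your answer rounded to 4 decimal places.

Step 0: x=[6.0000 9.0000 11.0000] v=[0.0000 0.0000 0.0000]
Step 1: x=[5.5000 8.5000 12.0000] v=[-1.0000 -1.0000 2.0000]
Step 2: x=[4.5000 8.2500 13.2500] v=[-2.0000 -0.5000 2.5000]
Step 3: x=[3.3750 8.6250 14.0000] v=[-2.2500 0.7500 1.5000]
Step 4: x=[2.8750 9.0625 14.0625] v=[-1.0000 0.8750 0.1250]
Step 5: x=[3.4688 8.9063 13.6250] v=[1.1875 -0.3125 -0.8750]
Step 6: x=[4.7813 8.3907 12.8282] v=[2.6250 -1.0313 -1.5937]
Step 7: x=[5.8985 8.2891 11.8126] v=[2.2344 -0.2032 -2.0312]
Max displacement = 2.0625

Answer: 2.0625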